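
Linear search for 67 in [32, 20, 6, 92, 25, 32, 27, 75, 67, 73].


i=0: 32!=67
i=1: 20!=67
i=2: 6!=67
i=3: 92!=67
i=4: 25!=67
i=5: 32!=67
i=6: 27!=67
i=7: 75!=67
i=8: 67==67 found!

Found at 8, 9 comps


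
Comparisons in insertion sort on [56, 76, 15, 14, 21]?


Algorithm: insertion sort
Input: [56, 76, 15, 14, 21]
Sorted: [14, 15, 21, 56, 76]

9


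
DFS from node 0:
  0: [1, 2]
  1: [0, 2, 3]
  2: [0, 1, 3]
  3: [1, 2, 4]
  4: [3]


Visit 0, push [2, 1]
Visit 1, push [3, 2]
Visit 2, push [3]
Visit 3, push [4]
Visit 4, push []

DFS order: [0, 1, 2, 3, 4]


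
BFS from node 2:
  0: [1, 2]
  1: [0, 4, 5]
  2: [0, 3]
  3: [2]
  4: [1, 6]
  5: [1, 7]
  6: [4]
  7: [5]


Visit 2, enqueue [0, 3]
Visit 0, enqueue [1]
Visit 3, enqueue []
Visit 1, enqueue [4, 5]
Visit 4, enqueue [6]
Visit 5, enqueue [7]
Visit 6, enqueue []
Visit 7, enqueue []

BFS order: [2, 0, 3, 1, 4, 5, 6, 7]


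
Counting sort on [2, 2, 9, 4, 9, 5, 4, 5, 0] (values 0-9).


Input: [2, 2, 9, 4, 9, 5, 4, 5, 0]
Counts: [1, 0, 2, 0, 2, 2, 0, 0, 0, 2]

Sorted: [0, 2, 2, 4, 4, 5, 5, 9, 9]


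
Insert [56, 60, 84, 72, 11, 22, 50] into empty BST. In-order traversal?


Insert 56: root
Insert 60: R from 56
Insert 84: R from 56 -> R from 60
Insert 72: R from 56 -> R from 60 -> L from 84
Insert 11: L from 56
Insert 22: L from 56 -> R from 11
Insert 50: L from 56 -> R from 11 -> R from 22

In-order: [11, 22, 50, 56, 60, 72, 84]


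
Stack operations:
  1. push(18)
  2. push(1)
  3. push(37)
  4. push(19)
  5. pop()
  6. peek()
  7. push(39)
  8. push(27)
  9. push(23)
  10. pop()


push(18) -> [18]
push(1) -> [18, 1]
push(37) -> [18, 1, 37]
push(19) -> [18, 1, 37, 19]
pop()->19, [18, 1, 37]
peek()->37
push(39) -> [18, 1, 37, 39]
push(27) -> [18, 1, 37, 39, 27]
push(23) -> [18, 1, 37, 39, 27, 23]
pop()->23, [18, 1, 37, 39, 27]

Final stack: [18, 1, 37, 39, 27]


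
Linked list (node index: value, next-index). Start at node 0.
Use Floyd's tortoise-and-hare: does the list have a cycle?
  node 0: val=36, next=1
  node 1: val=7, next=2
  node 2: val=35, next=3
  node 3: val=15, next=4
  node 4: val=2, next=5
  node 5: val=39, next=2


Floyd's tortoise (slow, +1) and hare (fast, +2):
  init: slow=0, fast=0
  step 1: slow=1, fast=2
  step 2: slow=2, fast=4
  step 3: slow=3, fast=2
  step 4: slow=4, fast=4
  slow == fast at node 4: cycle detected

Cycle: yes


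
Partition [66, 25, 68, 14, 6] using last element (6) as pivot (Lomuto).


Pivot: 6
Place pivot at 0: [6, 25, 68, 14, 66]

Partitioned: [6, 25, 68, 14, 66]


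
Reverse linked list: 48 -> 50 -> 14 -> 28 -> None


Step 1: curr=48, set curr.next=prev(None) | reversed so far: 48
Step 2: curr=50, set curr.next=prev(48) | reversed so far: 50 -> 48
Step 3: curr=14, set curr.next=prev(50) | reversed so far: 14 -> 50 -> 48
Step 4: curr=28, set curr.next=prev(14) | reversed so far: 28 -> 14 -> 50 -> 48

28 -> 14 -> 50 -> 48 -> None


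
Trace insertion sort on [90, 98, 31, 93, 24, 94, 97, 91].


Initial: [90, 98, 31, 93, 24, 94, 97, 91]
Insert 98: [90, 98, 31, 93, 24, 94, 97, 91]
Insert 31: [31, 90, 98, 93, 24, 94, 97, 91]
Insert 93: [31, 90, 93, 98, 24, 94, 97, 91]
Insert 24: [24, 31, 90, 93, 98, 94, 97, 91]
Insert 94: [24, 31, 90, 93, 94, 98, 97, 91]
Insert 97: [24, 31, 90, 93, 94, 97, 98, 91]
Insert 91: [24, 31, 90, 91, 93, 94, 97, 98]

Sorted: [24, 31, 90, 91, 93, 94, 97, 98]


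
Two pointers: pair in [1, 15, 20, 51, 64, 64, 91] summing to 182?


lo=0(1)+hi=6(91)=92
lo=1(15)+hi=6(91)=106
lo=2(20)+hi=6(91)=111
lo=3(51)+hi=6(91)=142
lo=4(64)+hi=6(91)=155
lo=5(64)+hi=6(91)=155

No pair found


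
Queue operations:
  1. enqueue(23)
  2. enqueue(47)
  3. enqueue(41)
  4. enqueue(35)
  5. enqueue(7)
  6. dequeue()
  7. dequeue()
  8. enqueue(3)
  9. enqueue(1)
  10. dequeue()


enqueue(23) -> [23]
enqueue(47) -> [23, 47]
enqueue(41) -> [23, 47, 41]
enqueue(35) -> [23, 47, 41, 35]
enqueue(7) -> [23, 47, 41, 35, 7]
dequeue()->23, [47, 41, 35, 7]
dequeue()->47, [41, 35, 7]
enqueue(3) -> [41, 35, 7, 3]
enqueue(1) -> [41, 35, 7, 3, 1]
dequeue()->41, [35, 7, 3, 1]

Final queue: [35, 7, 3, 1]


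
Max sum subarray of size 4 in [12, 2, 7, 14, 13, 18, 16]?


[0:4]: 35
[1:5]: 36
[2:6]: 52
[3:7]: 61

Max: 61 at [3:7]


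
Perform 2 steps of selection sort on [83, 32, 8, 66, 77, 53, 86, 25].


Initial: [83, 32, 8, 66, 77, 53, 86, 25]
Step 1: min=8 at 2
  Swap: [8, 32, 83, 66, 77, 53, 86, 25]
Step 2: min=25 at 7
  Swap: [8, 25, 83, 66, 77, 53, 86, 32]

After 2 steps: [8, 25, 83, 66, 77, 53, 86, 32]


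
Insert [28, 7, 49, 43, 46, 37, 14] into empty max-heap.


Insert 28: [28]
Insert 7: [28, 7]
Insert 49: [49, 7, 28]
Insert 43: [49, 43, 28, 7]
Insert 46: [49, 46, 28, 7, 43]
Insert 37: [49, 46, 37, 7, 43, 28]
Insert 14: [49, 46, 37, 7, 43, 28, 14]

Final heap: [49, 46, 37, 7, 43, 28, 14]


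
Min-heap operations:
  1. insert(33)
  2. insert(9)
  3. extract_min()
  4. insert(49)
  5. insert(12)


insert(33) -> [33]
insert(9) -> [9, 33]
extract_min()->9, [33]
insert(49) -> [33, 49]
insert(12) -> [12, 49, 33]

Final heap: [12, 49, 33]


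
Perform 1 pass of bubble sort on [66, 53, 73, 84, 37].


Initial: [66, 53, 73, 84, 37]
Pass 1: [53, 66, 73, 37, 84] (2 swaps)

After 1 pass: [53, 66, 73, 37, 84]


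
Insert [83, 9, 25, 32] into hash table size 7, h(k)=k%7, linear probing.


Insert 83: h=6 -> slot 6
Insert 9: h=2 -> slot 2
Insert 25: h=4 -> slot 4
Insert 32: h=4, 1 probes -> slot 5

Table: [None, None, 9, None, 25, 32, 83]


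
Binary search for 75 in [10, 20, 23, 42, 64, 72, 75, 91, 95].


Step 1: lo=0, hi=8, mid=4, val=64
Step 2: lo=5, hi=8, mid=6, val=75

Found at index 6


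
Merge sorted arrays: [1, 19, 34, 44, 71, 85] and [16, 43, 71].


Take 1 from A
Take 16 from B
Take 19 from A
Take 34 from A
Take 43 from B
Take 44 from A
Take 71 from A
Take 71 from B

Merged: [1, 16, 19, 34, 43, 44, 71, 71, 85]


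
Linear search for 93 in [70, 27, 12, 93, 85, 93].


i=0: 70!=93
i=1: 27!=93
i=2: 12!=93
i=3: 93==93 found!

Found at 3, 4 comps


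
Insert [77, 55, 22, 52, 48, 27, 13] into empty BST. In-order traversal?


Insert 77: root
Insert 55: L from 77
Insert 22: L from 77 -> L from 55
Insert 52: L from 77 -> L from 55 -> R from 22
Insert 48: L from 77 -> L from 55 -> R from 22 -> L from 52
Insert 27: L from 77 -> L from 55 -> R from 22 -> L from 52 -> L from 48
Insert 13: L from 77 -> L from 55 -> L from 22

In-order: [13, 22, 27, 48, 52, 55, 77]


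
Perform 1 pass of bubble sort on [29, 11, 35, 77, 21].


Initial: [29, 11, 35, 77, 21]
Pass 1: [11, 29, 35, 21, 77] (2 swaps)

After 1 pass: [11, 29, 35, 21, 77]


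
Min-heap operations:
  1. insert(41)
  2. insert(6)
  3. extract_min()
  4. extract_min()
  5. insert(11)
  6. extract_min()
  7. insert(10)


insert(41) -> [41]
insert(6) -> [6, 41]
extract_min()->6, [41]
extract_min()->41, []
insert(11) -> [11]
extract_min()->11, []
insert(10) -> [10]

Final heap: [10]


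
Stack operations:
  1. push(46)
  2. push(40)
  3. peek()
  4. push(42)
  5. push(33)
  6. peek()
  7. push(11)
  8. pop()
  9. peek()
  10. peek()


push(46) -> [46]
push(40) -> [46, 40]
peek()->40
push(42) -> [46, 40, 42]
push(33) -> [46, 40, 42, 33]
peek()->33
push(11) -> [46, 40, 42, 33, 11]
pop()->11, [46, 40, 42, 33]
peek()->33
peek()->33

Final stack: [46, 40, 42, 33]


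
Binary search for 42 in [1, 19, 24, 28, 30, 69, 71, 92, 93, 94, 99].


Step 1: lo=0, hi=10, mid=5, val=69
Step 2: lo=0, hi=4, mid=2, val=24
Step 3: lo=3, hi=4, mid=3, val=28
Step 4: lo=4, hi=4, mid=4, val=30

Not found


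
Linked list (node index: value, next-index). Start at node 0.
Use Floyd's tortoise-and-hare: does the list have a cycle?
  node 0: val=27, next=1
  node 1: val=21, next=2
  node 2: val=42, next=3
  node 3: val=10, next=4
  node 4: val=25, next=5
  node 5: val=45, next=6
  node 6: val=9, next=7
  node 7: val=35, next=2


Floyd's tortoise (slow, +1) and hare (fast, +2):
  init: slow=0, fast=0
  step 1: slow=1, fast=2
  step 2: slow=2, fast=4
  step 3: slow=3, fast=6
  step 4: slow=4, fast=2
  step 5: slow=5, fast=4
  step 6: slow=6, fast=6
  slow == fast at node 6: cycle detected

Cycle: yes


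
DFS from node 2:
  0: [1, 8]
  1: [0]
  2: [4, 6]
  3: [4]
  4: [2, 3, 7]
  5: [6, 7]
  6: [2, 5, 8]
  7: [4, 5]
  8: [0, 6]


Visit 2, push [6, 4]
Visit 4, push [7, 3]
Visit 3, push []
Visit 7, push [5]
Visit 5, push [6]
Visit 6, push [8]
Visit 8, push [0]
Visit 0, push [1]
Visit 1, push []

DFS order: [2, 4, 3, 7, 5, 6, 8, 0, 1]


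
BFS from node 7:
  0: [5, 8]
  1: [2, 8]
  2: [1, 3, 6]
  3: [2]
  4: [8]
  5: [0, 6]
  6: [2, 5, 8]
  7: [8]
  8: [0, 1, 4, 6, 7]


Visit 7, enqueue [8]
Visit 8, enqueue [0, 1, 4, 6]
Visit 0, enqueue [5]
Visit 1, enqueue [2]
Visit 4, enqueue []
Visit 6, enqueue []
Visit 5, enqueue []
Visit 2, enqueue [3]
Visit 3, enqueue []

BFS order: [7, 8, 0, 1, 4, 6, 5, 2, 3]


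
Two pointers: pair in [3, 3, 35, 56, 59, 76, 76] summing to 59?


lo=0(3)+hi=6(76)=79
lo=0(3)+hi=5(76)=79
lo=0(3)+hi=4(59)=62
lo=0(3)+hi=3(56)=59

Yes: 3+56=59


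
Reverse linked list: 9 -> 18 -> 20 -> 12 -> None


Step 1: curr=9, set curr.next=prev(None) | reversed so far: 9
Step 2: curr=18, set curr.next=prev(9) | reversed so far: 18 -> 9
Step 3: curr=20, set curr.next=prev(18) | reversed so far: 20 -> 18 -> 9
Step 4: curr=12, set curr.next=prev(20) | reversed so far: 12 -> 20 -> 18 -> 9

12 -> 20 -> 18 -> 9 -> None


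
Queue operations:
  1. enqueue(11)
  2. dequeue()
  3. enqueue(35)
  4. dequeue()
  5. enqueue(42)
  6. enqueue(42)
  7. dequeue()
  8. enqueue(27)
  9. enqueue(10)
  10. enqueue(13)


enqueue(11) -> [11]
dequeue()->11, []
enqueue(35) -> [35]
dequeue()->35, []
enqueue(42) -> [42]
enqueue(42) -> [42, 42]
dequeue()->42, [42]
enqueue(27) -> [42, 27]
enqueue(10) -> [42, 27, 10]
enqueue(13) -> [42, 27, 10, 13]

Final queue: [42, 27, 10, 13]


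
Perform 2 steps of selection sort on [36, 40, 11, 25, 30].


Initial: [36, 40, 11, 25, 30]
Step 1: min=11 at 2
  Swap: [11, 40, 36, 25, 30]
Step 2: min=25 at 3
  Swap: [11, 25, 36, 40, 30]

After 2 steps: [11, 25, 36, 40, 30]


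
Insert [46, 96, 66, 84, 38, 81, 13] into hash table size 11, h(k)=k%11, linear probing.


Insert 46: h=2 -> slot 2
Insert 96: h=8 -> slot 8
Insert 66: h=0 -> slot 0
Insert 84: h=7 -> slot 7
Insert 38: h=5 -> slot 5
Insert 81: h=4 -> slot 4
Insert 13: h=2, 1 probes -> slot 3

Table: [66, None, 46, 13, 81, 38, None, 84, 96, None, None]


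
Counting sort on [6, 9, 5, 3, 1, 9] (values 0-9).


Input: [6, 9, 5, 3, 1, 9]
Counts: [0, 1, 0, 1, 0, 1, 1, 0, 0, 2]

Sorted: [1, 3, 5, 6, 9, 9]


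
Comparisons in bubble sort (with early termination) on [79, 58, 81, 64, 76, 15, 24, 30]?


Algorithm: bubble sort (with early termination)
Input: [79, 58, 81, 64, 76, 15, 24, 30]
Sorted: [15, 24, 30, 58, 64, 76, 79, 81]

27


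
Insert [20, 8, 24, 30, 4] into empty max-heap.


Insert 20: [20]
Insert 8: [20, 8]
Insert 24: [24, 8, 20]
Insert 30: [30, 24, 20, 8]
Insert 4: [30, 24, 20, 8, 4]

Final heap: [30, 24, 20, 8, 4]


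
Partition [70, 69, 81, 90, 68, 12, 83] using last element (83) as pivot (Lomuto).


Pivot: 83
  70 <= 83: advance i (no swap)
  69 <= 83: advance i (no swap)
  81 <= 83: advance i (no swap)
  68 <= 83: swap -> [70, 69, 81, 68, 90, 12, 83]
  12 <= 83: swap -> [70, 69, 81, 68, 12, 90, 83]
Place pivot at 5: [70, 69, 81, 68, 12, 83, 90]

Partitioned: [70, 69, 81, 68, 12, 83, 90]


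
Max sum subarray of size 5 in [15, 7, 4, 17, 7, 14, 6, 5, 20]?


[0:5]: 50
[1:6]: 49
[2:7]: 48
[3:8]: 49
[4:9]: 52

Max: 52 at [4:9]


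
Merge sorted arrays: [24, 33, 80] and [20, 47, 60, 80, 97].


Take 20 from B
Take 24 from A
Take 33 from A
Take 47 from B
Take 60 from B
Take 80 from A

Merged: [20, 24, 33, 47, 60, 80, 80, 97]


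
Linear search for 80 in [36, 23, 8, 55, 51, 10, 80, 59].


i=0: 36!=80
i=1: 23!=80
i=2: 8!=80
i=3: 55!=80
i=4: 51!=80
i=5: 10!=80
i=6: 80==80 found!

Found at 6, 7 comps


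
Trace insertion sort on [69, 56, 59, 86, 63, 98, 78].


Initial: [69, 56, 59, 86, 63, 98, 78]
Insert 56: [56, 69, 59, 86, 63, 98, 78]
Insert 59: [56, 59, 69, 86, 63, 98, 78]
Insert 86: [56, 59, 69, 86, 63, 98, 78]
Insert 63: [56, 59, 63, 69, 86, 98, 78]
Insert 98: [56, 59, 63, 69, 86, 98, 78]
Insert 78: [56, 59, 63, 69, 78, 86, 98]

Sorted: [56, 59, 63, 69, 78, 86, 98]


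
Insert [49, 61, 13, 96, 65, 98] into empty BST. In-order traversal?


Insert 49: root
Insert 61: R from 49
Insert 13: L from 49
Insert 96: R from 49 -> R from 61
Insert 65: R from 49 -> R from 61 -> L from 96
Insert 98: R from 49 -> R from 61 -> R from 96

In-order: [13, 49, 61, 65, 96, 98]


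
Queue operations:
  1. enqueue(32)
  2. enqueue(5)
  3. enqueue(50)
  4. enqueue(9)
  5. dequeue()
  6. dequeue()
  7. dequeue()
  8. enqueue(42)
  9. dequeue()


enqueue(32) -> [32]
enqueue(5) -> [32, 5]
enqueue(50) -> [32, 5, 50]
enqueue(9) -> [32, 5, 50, 9]
dequeue()->32, [5, 50, 9]
dequeue()->5, [50, 9]
dequeue()->50, [9]
enqueue(42) -> [9, 42]
dequeue()->9, [42]

Final queue: [42]


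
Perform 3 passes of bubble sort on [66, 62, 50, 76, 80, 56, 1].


Initial: [66, 62, 50, 76, 80, 56, 1]
Pass 1: [62, 50, 66, 76, 56, 1, 80] (4 swaps)
Pass 2: [50, 62, 66, 56, 1, 76, 80] (3 swaps)
Pass 3: [50, 62, 56, 1, 66, 76, 80] (2 swaps)

After 3 passes: [50, 62, 56, 1, 66, 76, 80]


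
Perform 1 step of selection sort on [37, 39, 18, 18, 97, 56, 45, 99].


Initial: [37, 39, 18, 18, 97, 56, 45, 99]
Step 1: min=18 at 2
  Swap: [18, 39, 37, 18, 97, 56, 45, 99]

After 1 step: [18, 39, 37, 18, 97, 56, 45, 99]


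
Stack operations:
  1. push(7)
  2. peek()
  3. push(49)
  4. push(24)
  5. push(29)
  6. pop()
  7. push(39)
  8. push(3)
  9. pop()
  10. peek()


push(7) -> [7]
peek()->7
push(49) -> [7, 49]
push(24) -> [7, 49, 24]
push(29) -> [7, 49, 24, 29]
pop()->29, [7, 49, 24]
push(39) -> [7, 49, 24, 39]
push(3) -> [7, 49, 24, 39, 3]
pop()->3, [7, 49, 24, 39]
peek()->39

Final stack: [7, 49, 24, 39]


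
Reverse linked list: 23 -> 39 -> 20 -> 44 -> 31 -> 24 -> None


Step 1: curr=23, set curr.next=prev(None) | reversed so far: 23
Step 2: curr=39, set curr.next=prev(23) | reversed so far: 39 -> 23
Step 3: curr=20, set curr.next=prev(39) | reversed so far: 20 -> 39 -> 23
Step 4: curr=44, set curr.next=prev(20) | reversed so far: 44 -> 20 -> 39 -> 23
Step 5: curr=31, set curr.next=prev(44) | reversed so far: 31 -> 44 -> 20 -> 39 -> 23
Step 6: curr=24, set curr.next=prev(31) | reversed so far: 24 -> 31 -> 44 -> 20 -> 39 -> 23

24 -> 31 -> 44 -> 20 -> 39 -> 23 -> None


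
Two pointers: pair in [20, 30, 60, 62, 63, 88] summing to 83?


lo=0(20)+hi=5(88)=108
lo=0(20)+hi=4(63)=83

Yes: 20+63=83


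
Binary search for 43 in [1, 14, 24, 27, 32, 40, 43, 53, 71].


Step 1: lo=0, hi=8, mid=4, val=32
Step 2: lo=5, hi=8, mid=6, val=43

Found at index 6


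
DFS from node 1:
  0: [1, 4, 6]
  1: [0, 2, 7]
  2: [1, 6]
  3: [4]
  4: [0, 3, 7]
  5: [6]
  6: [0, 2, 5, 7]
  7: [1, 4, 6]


Visit 1, push [7, 2, 0]
Visit 0, push [6, 4]
Visit 4, push [7, 3]
Visit 3, push []
Visit 7, push [6]
Visit 6, push [5, 2]
Visit 2, push []
Visit 5, push []

DFS order: [1, 0, 4, 3, 7, 6, 2, 5]


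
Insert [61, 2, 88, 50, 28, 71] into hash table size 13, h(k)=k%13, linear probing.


Insert 61: h=9 -> slot 9
Insert 2: h=2 -> slot 2
Insert 88: h=10 -> slot 10
Insert 50: h=11 -> slot 11
Insert 28: h=2, 1 probes -> slot 3
Insert 71: h=6 -> slot 6

Table: [None, None, 2, 28, None, None, 71, None, None, 61, 88, 50, None]


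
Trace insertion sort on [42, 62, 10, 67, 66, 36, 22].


Initial: [42, 62, 10, 67, 66, 36, 22]
Insert 62: [42, 62, 10, 67, 66, 36, 22]
Insert 10: [10, 42, 62, 67, 66, 36, 22]
Insert 67: [10, 42, 62, 67, 66, 36, 22]
Insert 66: [10, 42, 62, 66, 67, 36, 22]
Insert 36: [10, 36, 42, 62, 66, 67, 22]
Insert 22: [10, 22, 36, 42, 62, 66, 67]

Sorted: [10, 22, 36, 42, 62, 66, 67]


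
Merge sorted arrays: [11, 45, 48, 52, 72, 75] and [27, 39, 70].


Take 11 from A
Take 27 from B
Take 39 from B
Take 45 from A
Take 48 from A
Take 52 from A
Take 70 from B

Merged: [11, 27, 39, 45, 48, 52, 70, 72, 75]


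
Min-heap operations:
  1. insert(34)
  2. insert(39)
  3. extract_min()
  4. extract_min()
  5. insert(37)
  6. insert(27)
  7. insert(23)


insert(34) -> [34]
insert(39) -> [34, 39]
extract_min()->34, [39]
extract_min()->39, []
insert(37) -> [37]
insert(27) -> [27, 37]
insert(23) -> [23, 37, 27]

Final heap: [23, 37, 27]


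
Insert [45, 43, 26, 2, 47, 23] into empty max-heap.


Insert 45: [45]
Insert 43: [45, 43]
Insert 26: [45, 43, 26]
Insert 2: [45, 43, 26, 2]
Insert 47: [47, 45, 26, 2, 43]
Insert 23: [47, 45, 26, 2, 43, 23]

Final heap: [47, 45, 26, 2, 43, 23]


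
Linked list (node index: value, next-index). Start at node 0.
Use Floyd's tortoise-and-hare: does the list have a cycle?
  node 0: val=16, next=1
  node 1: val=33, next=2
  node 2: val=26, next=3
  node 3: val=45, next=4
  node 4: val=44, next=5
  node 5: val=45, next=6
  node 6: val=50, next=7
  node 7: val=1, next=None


Floyd's tortoise (slow, +1) and hare (fast, +2):
  init: slow=0, fast=0
  step 1: slow=1, fast=2
  step 2: slow=2, fast=4
  step 3: slow=3, fast=6
  step 4: fast 6->7->None, no cycle

Cycle: no


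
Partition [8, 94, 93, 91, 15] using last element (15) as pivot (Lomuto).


Pivot: 15
  8 <= 15: advance i (no swap)
Place pivot at 1: [8, 15, 93, 91, 94]

Partitioned: [8, 15, 93, 91, 94]


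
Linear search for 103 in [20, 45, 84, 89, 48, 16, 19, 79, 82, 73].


i=0: 20!=103
i=1: 45!=103
i=2: 84!=103
i=3: 89!=103
i=4: 48!=103
i=5: 16!=103
i=6: 19!=103
i=7: 79!=103
i=8: 82!=103
i=9: 73!=103

Not found, 10 comps


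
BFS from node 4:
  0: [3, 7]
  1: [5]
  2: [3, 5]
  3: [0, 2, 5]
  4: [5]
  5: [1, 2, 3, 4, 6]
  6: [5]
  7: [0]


Visit 4, enqueue [5]
Visit 5, enqueue [1, 2, 3, 6]
Visit 1, enqueue []
Visit 2, enqueue []
Visit 3, enqueue [0]
Visit 6, enqueue []
Visit 0, enqueue [7]
Visit 7, enqueue []

BFS order: [4, 5, 1, 2, 3, 6, 0, 7]


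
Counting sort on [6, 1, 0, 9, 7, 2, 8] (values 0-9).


Input: [6, 1, 0, 9, 7, 2, 8]
Counts: [1, 1, 1, 0, 0, 0, 1, 1, 1, 1]

Sorted: [0, 1, 2, 6, 7, 8, 9]


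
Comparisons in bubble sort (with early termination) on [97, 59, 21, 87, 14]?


Algorithm: bubble sort (with early termination)
Input: [97, 59, 21, 87, 14]
Sorted: [14, 21, 59, 87, 97]

10


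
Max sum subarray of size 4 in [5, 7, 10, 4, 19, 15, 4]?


[0:4]: 26
[1:5]: 40
[2:6]: 48
[3:7]: 42

Max: 48 at [2:6]


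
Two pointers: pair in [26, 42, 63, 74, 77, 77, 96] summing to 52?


lo=0(26)+hi=6(96)=122
lo=0(26)+hi=5(77)=103
lo=0(26)+hi=4(77)=103
lo=0(26)+hi=3(74)=100
lo=0(26)+hi=2(63)=89
lo=0(26)+hi=1(42)=68

No pair found


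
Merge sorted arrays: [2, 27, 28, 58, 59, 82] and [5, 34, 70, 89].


Take 2 from A
Take 5 from B
Take 27 from A
Take 28 from A
Take 34 from B
Take 58 from A
Take 59 from A
Take 70 from B
Take 82 from A

Merged: [2, 5, 27, 28, 34, 58, 59, 70, 82, 89]


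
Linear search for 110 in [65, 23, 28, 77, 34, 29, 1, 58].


i=0: 65!=110
i=1: 23!=110
i=2: 28!=110
i=3: 77!=110
i=4: 34!=110
i=5: 29!=110
i=6: 1!=110
i=7: 58!=110

Not found, 8 comps


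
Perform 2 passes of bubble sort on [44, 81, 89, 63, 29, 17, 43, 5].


Initial: [44, 81, 89, 63, 29, 17, 43, 5]
Pass 1: [44, 81, 63, 29, 17, 43, 5, 89] (5 swaps)
Pass 2: [44, 63, 29, 17, 43, 5, 81, 89] (5 swaps)

After 2 passes: [44, 63, 29, 17, 43, 5, 81, 89]


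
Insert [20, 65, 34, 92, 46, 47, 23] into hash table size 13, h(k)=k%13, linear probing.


Insert 20: h=7 -> slot 7
Insert 65: h=0 -> slot 0
Insert 34: h=8 -> slot 8
Insert 92: h=1 -> slot 1
Insert 46: h=7, 2 probes -> slot 9
Insert 47: h=8, 2 probes -> slot 10
Insert 23: h=10, 1 probes -> slot 11

Table: [65, 92, None, None, None, None, None, 20, 34, 46, 47, 23, None]


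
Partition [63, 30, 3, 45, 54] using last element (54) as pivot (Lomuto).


Pivot: 54
  30 <= 54: swap -> [30, 63, 3, 45, 54]
  3 <= 54: swap -> [30, 3, 63, 45, 54]
  45 <= 54: swap -> [30, 3, 45, 63, 54]
Place pivot at 3: [30, 3, 45, 54, 63]

Partitioned: [30, 3, 45, 54, 63]


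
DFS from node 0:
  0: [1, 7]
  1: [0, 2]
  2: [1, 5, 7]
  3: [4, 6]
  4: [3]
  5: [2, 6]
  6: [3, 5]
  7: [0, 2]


Visit 0, push [7, 1]
Visit 1, push [2]
Visit 2, push [7, 5]
Visit 5, push [6]
Visit 6, push [3]
Visit 3, push [4]
Visit 4, push []
Visit 7, push []

DFS order: [0, 1, 2, 5, 6, 3, 4, 7]


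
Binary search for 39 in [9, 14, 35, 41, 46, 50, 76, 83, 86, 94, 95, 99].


Step 1: lo=0, hi=11, mid=5, val=50
Step 2: lo=0, hi=4, mid=2, val=35
Step 3: lo=3, hi=4, mid=3, val=41

Not found


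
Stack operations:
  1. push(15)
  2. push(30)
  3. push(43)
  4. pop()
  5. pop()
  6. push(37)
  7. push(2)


push(15) -> [15]
push(30) -> [15, 30]
push(43) -> [15, 30, 43]
pop()->43, [15, 30]
pop()->30, [15]
push(37) -> [15, 37]
push(2) -> [15, 37, 2]

Final stack: [15, 37, 2]


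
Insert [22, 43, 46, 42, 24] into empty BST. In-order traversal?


Insert 22: root
Insert 43: R from 22
Insert 46: R from 22 -> R from 43
Insert 42: R from 22 -> L from 43
Insert 24: R from 22 -> L from 43 -> L from 42

In-order: [22, 24, 42, 43, 46]


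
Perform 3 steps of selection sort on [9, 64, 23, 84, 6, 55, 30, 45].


Initial: [9, 64, 23, 84, 6, 55, 30, 45]
Step 1: min=6 at 4
  Swap: [6, 64, 23, 84, 9, 55, 30, 45]
Step 2: min=9 at 4
  Swap: [6, 9, 23, 84, 64, 55, 30, 45]
Step 3: min=23 at 2
  Swap: [6, 9, 23, 84, 64, 55, 30, 45]

After 3 steps: [6, 9, 23, 84, 64, 55, 30, 45]


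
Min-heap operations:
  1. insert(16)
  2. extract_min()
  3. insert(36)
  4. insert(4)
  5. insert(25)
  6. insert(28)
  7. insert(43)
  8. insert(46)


insert(16) -> [16]
extract_min()->16, []
insert(36) -> [36]
insert(4) -> [4, 36]
insert(25) -> [4, 36, 25]
insert(28) -> [4, 28, 25, 36]
insert(43) -> [4, 28, 25, 36, 43]
insert(46) -> [4, 28, 25, 36, 43, 46]

Final heap: [4, 28, 25, 36, 43, 46]


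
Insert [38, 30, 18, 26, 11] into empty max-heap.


Insert 38: [38]
Insert 30: [38, 30]
Insert 18: [38, 30, 18]
Insert 26: [38, 30, 18, 26]
Insert 11: [38, 30, 18, 26, 11]

Final heap: [38, 30, 18, 26, 11]


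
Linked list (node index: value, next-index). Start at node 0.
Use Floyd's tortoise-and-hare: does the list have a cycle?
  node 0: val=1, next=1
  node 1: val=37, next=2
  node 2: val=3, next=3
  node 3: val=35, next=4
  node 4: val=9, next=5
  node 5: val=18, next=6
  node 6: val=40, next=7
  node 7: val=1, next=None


Floyd's tortoise (slow, +1) and hare (fast, +2):
  init: slow=0, fast=0
  step 1: slow=1, fast=2
  step 2: slow=2, fast=4
  step 3: slow=3, fast=6
  step 4: fast 6->7->None, no cycle

Cycle: no


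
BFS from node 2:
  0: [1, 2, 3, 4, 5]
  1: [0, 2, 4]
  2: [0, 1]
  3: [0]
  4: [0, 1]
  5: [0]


Visit 2, enqueue [0, 1]
Visit 0, enqueue [3, 4, 5]
Visit 1, enqueue []
Visit 3, enqueue []
Visit 4, enqueue []
Visit 5, enqueue []

BFS order: [2, 0, 1, 3, 4, 5]


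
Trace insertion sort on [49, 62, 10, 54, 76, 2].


Initial: [49, 62, 10, 54, 76, 2]
Insert 62: [49, 62, 10, 54, 76, 2]
Insert 10: [10, 49, 62, 54, 76, 2]
Insert 54: [10, 49, 54, 62, 76, 2]
Insert 76: [10, 49, 54, 62, 76, 2]
Insert 2: [2, 10, 49, 54, 62, 76]

Sorted: [2, 10, 49, 54, 62, 76]


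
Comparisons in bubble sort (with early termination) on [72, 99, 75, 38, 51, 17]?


Algorithm: bubble sort (with early termination)
Input: [72, 99, 75, 38, 51, 17]
Sorted: [17, 38, 51, 72, 75, 99]

15


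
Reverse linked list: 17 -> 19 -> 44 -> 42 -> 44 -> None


Step 1: curr=17, set curr.next=prev(None) | reversed so far: 17
Step 2: curr=19, set curr.next=prev(17) | reversed so far: 19 -> 17
Step 3: curr=44, set curr.next=prev(19) | reversed so far: 44 -> 19 -> 17
Step 4: curr=42, set curr.next=prev(44) | reversed so far: 42 -> 44 -> 19 -> 17
Step 5: curr=44, set curr.next=prev(42) | reversed so far: 44 -> 42 -> 44 -> 19 -> 17

44 -> 42 -> 44 -> 19 -> 17 -> None


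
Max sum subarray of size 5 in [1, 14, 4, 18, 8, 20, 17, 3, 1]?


[0:5]: 45
[1:6]: 64
[2:7]: 67
[3:8]: 66
[4:9]: 49

Max: 67 at [2:7]


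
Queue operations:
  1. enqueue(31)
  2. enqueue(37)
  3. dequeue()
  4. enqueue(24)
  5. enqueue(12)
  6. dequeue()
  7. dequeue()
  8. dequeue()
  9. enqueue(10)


enqueue(31) -> [31]
enqueue(37) -> [31, 37]
dequeue()->31, [37]
enqueue(24) -> [37, 24]
enqueue(12) -> [37, 24, 12]
dequeue()->37, [24, 12]
dequeue()->24, [12]
dequeue()->12, []
enqueue(10) -> [10]

Final queue: [10]


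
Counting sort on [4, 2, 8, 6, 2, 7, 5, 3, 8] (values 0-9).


Input: [4, 2, 8, 6, 2, 7, 5, 3, 8]
Counts: [0, 0, 2, 1, 1, 1, 1, 1, 2, 0]

Sorted: [2, 2, 3, 4, 5, 6, 7, 8, 8]


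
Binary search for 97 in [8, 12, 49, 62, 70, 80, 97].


Step 1: lo=0, hi=6, mid=3, val=62
Step 2: lo=4, hi=6, mid=5, val=80
Step 3: lo=6, hi=6, mid=6, val=97

Found at index 6


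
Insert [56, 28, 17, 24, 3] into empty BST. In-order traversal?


Insert 56: root
Insert 28: L from 56
Insert 17: L from 56 -> L from 28
Insert 24: L from 56 -> L from 28 -> R from 17
Insert 3: L from 56 -> L from 28 -> L from 17

In-order: [3, 17, 24, 28, 56]


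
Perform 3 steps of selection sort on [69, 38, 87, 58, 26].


Initial: [69, 38, 87, 58, 26]
Step 1: min=26 at 4
  Swap: [26, 38, 87, 58, 69]
Step 2: min=38 at 1
  Swap: [26, 38, 87, 58, 69]
Step 3: min=58 at 3
  Swap: [26, 38, 58, 87, 69]

After 3 steps: [26, 38, 58, 87, 69]


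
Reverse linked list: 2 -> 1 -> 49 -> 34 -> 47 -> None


Step 1: curr=2, set curr.next=prev(None) | reversed so far: 2
Step 2: curr=1, set curr.next=prev(2) | reversed so far: 1 -> 2
Step 3: curr=49, set curr.next=prev(1) | reversed so far: 49 -> 1 -> 2
Step 4: curr=34, set curr.next=prev(49) | reversed so far: 34 -> 49 -> 1 -> 2
Step 5: curr=47, set curr.next=prev(34) | reversed so far: 47 -> 34 -> 49 -> 1 -> 2

47 -> 34 -> 49 -> 1 -> 2 -> None


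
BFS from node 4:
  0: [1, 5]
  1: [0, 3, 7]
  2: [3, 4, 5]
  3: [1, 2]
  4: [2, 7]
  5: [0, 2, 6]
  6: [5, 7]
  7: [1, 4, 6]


Visit 4, enqueue [2, 7]
Visit 2, enqueue [3, 5]
Visit 7, enqueue [1, 6]
Visit 3, enqueue []
Visit 5, enqueue [0]
Visit 1, enqueue []
Visit 6, enqueue []
Visit 0, enqueue []

BFS order: [4, 2, 7, 3, 5, 1, 6, 0]


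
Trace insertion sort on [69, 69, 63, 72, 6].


Initial: [69, 69, 63, 72, 6]
Insert 69: [69, 69, 63, 72, 6]
Insert 63: [63, 69, 69, 72, 6]
Insert 72: [63, 69, 69, 72, 6]
Insert 6: [6, 63, 69, 69, 72]

Sorted: [6, 63, 69, 69, 72]


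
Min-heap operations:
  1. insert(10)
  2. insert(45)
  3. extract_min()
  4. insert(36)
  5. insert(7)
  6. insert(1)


insert(10) -> [10]
insert(45) -> [10, 45]
extract_min()->10, [45]
insert(36) -> [36, 45]
insert(7) -> [7, 45, 36]
insert(1) -> [1, 7, 36, 45]

Final heap: [1, 7, 36, 45]


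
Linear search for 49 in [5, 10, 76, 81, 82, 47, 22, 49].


i=0: 5!=49
i=1: 10!=49
i=2: 76!=49
i=3: 81!=49
i=4: 82!=49
i=5: 47!=49
i=6: 22!=49
i=7: 49==49 found!

Found at 7, 8 comps


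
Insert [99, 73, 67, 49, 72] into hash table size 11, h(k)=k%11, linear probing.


Insert 99: h=0 -> slot 0
Insert 73: h=7 -> slot 7
Insert 67: h=1 -> slot 1
Insert 49: h=5 -> slot 5
Insert 72: h=6 -> slot 6

Table: [99, 67, None, None, None, 49, 72, 73, None, None, None]


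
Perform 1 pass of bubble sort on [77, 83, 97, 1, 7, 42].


Initial: [77, 83, 97, 1, 7, 42]
Pass 1: [77, 83, 1, 7, 42, 97] (3 swaps)

After 1 pass: [77, 83, 1, 7, 42, 97]


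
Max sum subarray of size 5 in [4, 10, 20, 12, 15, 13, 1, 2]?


[0:5]: 61
[1:6]: 70
[2:7]: 61
[3:8]: 43

Max: 70 at [1:6]


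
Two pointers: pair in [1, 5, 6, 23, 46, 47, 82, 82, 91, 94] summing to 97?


lo=0(1)+hi=9(94)=95
lo=1(5)+hi=9(94)=99
lo=1(5)+hi=8(91)=96
lo=2(6)+hi=8(91)=97

Yes: 6+91=97


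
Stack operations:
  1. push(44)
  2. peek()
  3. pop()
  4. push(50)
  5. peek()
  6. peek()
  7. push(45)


push(44) -> [44]
peek()->44
pop()->44, []
push(50) -> [50]
peek()->50
peek()->50
push(45) -> [50, 45]

Final stack: [50, 45]


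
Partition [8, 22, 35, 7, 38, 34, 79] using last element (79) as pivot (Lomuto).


Pivot: 79
  8 <= 79: advance i (no swap)
  22 <= 79: advance i (no swap)
  35 <= 79: advance i (no swap)
  7 <= 79: advance i (no swap)
  38 <= 79: advance i (no swap)
  34 <= 79: advance i (no swap)
Place pivot at 6: [8, 22, 35, 7, 38, 34, 79]

Partitioned: [8, 22, 35, 7, 38, 34, 79]


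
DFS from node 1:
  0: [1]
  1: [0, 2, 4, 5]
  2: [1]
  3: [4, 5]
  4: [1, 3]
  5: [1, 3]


Visit 1, push [5, 4, 2, 0]
Visit 0, push []
Visit 2, push []
Visit 4, push [3]
Visit 3, push [5]
Visit 5, push []

DFS order: [1, 0, 2, 4, 3, 5]


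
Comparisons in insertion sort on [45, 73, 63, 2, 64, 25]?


Algorithm: insertion sort
Input: [45, 73, 63, 2, 64, 25]
Sorted: [2, 25, 45, 63, 64, 73]

13


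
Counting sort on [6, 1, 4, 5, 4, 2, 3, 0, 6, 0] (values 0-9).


Input: [6, 1, 4, 5, 4, 2, 3, 0, 6, 0]
Counts: [2, 1, 1, 1, 2, 1, 2, 0, 0, 0]

Sorted: [0, 0, 1, 2, 3, 4, 4, 5, 6, 6]


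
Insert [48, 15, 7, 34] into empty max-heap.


Insert 48: [48]
Insert 15: [48, 15]
Insert 7: [48, 15, 7]
Insert 34: [48, 34, 7, 15]

Final heap: [48, 34, 7, 15]


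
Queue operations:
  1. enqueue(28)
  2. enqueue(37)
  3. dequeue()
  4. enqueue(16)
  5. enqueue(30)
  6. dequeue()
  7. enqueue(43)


enqueue(28) -> [28]
enqueue(37) -> [28, 37]
dequeue()->28, [37]
enqueue(16) -> [37, 16]
enqueue(30) -> [37, 16, 30]
dequeue()->37, [16, 30]
enqueue(43) -> [16, 30, 43]

Final queue: [16, 30, 43]


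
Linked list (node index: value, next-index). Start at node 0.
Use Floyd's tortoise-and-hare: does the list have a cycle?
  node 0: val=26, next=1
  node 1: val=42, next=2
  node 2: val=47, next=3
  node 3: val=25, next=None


Floyd's tortoise (slow, +1) and hare (fast, +2):
  init: slow=0, fast=0
  step 1: slow=1, fast=2
  step 2: fast 2->3->None, no cycle

Cycle: no


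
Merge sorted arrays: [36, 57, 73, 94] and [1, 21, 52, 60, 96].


Take 1 from B
Take 21 from B
Take 36 from A
Take 52 from B
Take 57 from A
Take 60 from B
Take 73 from A
Take 94 from A

Merged: [1, 21, 36, 52, 57, 60, 73, 94, 96]


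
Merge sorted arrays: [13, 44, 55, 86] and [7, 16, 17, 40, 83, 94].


Take 7 from B
Take 13 from A
Take 16 from B
Take 17 from B
Take 40 from B
Take 44 from A
Take 55 from A
Take 83 from B
Take 86 from A

Merged: [7, 13, 16, 17, 40, 44, 55, 83, 86, 94]


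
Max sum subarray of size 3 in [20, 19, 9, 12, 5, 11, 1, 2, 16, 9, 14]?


[0:3]: 48
[1:4]: 40
[2:5]: 26
[3:6]: 28
[4:7]: 17
[5:8]: 14
[6:9]: 19
[7:10]: 27
[8:11]: 39

Max: 48 at [0:3]


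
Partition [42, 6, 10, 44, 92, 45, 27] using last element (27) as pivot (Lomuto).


Pivot: 27
  6 <= 27: swap -> [6, 42, 10, 44, 92, 45, 27]
  10 <= 27: swap -> [6, 10, 42, 44, 92, 45, 27]
Place pivot at 2: [6, 10, 27, 44, 92, 45, 42]

Partitioned: [6, 10, 27, 44, 92, 45, 42]


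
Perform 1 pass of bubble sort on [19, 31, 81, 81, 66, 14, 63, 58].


Initial: [19, 31, 81, 81, 66, 14, 63, 58]
Pass 1: [19, 31, 81, 66, 14, 63, 58, 81] (4 swaps)

After 1 pass: [19, 31, 81, 66, 14, 63, 58, 81]


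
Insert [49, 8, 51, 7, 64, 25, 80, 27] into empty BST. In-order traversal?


Insert 49: root
Insert 8: L from 49
Insert 51: R from 49
Insert 7: L from 49 -> L from 8
Insert 64: R from 49 -> R from 51
Insert 25: L from 49 -> R from 8
Insert 80: R from 49 -> R from 51 -> R from 64
Insert 27: L from 49 -> R from 8 -> R from 25

In-order: [7, 8, 25, 27, 49, 51, 64, 80]


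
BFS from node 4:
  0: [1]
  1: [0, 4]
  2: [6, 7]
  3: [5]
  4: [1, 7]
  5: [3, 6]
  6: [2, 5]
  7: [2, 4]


Visit 4, enqueue [1, 7]
Visit 1, enqueue [0]
Visit 7, enqueue [2]
Visit 0, enqueue []
Visit 2, enqueue [6]
Visit 6, enqueue [5]
Visit 5, enqueue [3]
Visit 3, enqueue []

BFS order: [4, 1, 7, 0, 2, 6, 5, 3]


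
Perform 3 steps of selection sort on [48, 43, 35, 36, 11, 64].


Initial: [48, 43, 35, 36, 11, 64]
Step 1: min=11 at 4
  Swap: [11, 43, 35, 36, 48, 64]
Step 2: min=35 at 2
  Swap: [11, 35, 43, 36, 48, 64]
Step 3: min=36 at 3
  Swap: [11, 35, 36, 43, 48, 64]

After 3 steps: [11, 35, 36, 43, 48, 64]


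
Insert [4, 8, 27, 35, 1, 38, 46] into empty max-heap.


Insert 4: [4]
Insert 8: [8, 4]
Insert 27: [27, 4, 8]
Insert 35: [35, 27, 8, 4]
Insert 1: [35, 27, 8, 4, 1]
Insert 38: [38, 27, 35, 4, 1, 8]
Insert 46: [46, 27, 38, 4, 1, 8, 35]

Final heap: [46, 27, 38, 4, 1, 8, 35]


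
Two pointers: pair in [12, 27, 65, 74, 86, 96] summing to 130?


lo=0(12)+hi=5(96)=108
lo=1(27)+hi=5(96)=123
lo=2(65)+hi=5(96)=161
lo=2(65)+hi=4(86)=151
lo=2(65)+hi=3(74)=139

No pair found


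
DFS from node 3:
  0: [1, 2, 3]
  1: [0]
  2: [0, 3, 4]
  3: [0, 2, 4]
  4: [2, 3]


Visit 3, push [4, 2, 0]
Visit 0, push [2, 1]
Visit 1, push []
Visit 2, push [4]
Visit 4, push []

DFS order: [3, 0, 1, 2, 4]


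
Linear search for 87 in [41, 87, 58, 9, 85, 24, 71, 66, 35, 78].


i=0: 41!=87
i=1: 87==87 found!

Found at 1, 2 comps


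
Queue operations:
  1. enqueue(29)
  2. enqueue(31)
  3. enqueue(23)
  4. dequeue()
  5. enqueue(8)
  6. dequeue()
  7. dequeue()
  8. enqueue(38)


enqueue(29) -> [29]
enqueue(31) -> [29, 31]
enqueue(23) -> [29, 31, 23]
dequeue()->29, [31, 23]
enqueue(8) -> [31, 23, 8]
dequeue()->31, [23, 8]
dequeue()->23, [8]
enqueue(38) -> [8, 38]

Final queue: [8, 38]


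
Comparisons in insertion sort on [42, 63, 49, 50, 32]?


Algorithm: insertion sort
Input: [42, 63, 49, 50, 32]
Sorted: [32, 42, 49, 50, 63]

9


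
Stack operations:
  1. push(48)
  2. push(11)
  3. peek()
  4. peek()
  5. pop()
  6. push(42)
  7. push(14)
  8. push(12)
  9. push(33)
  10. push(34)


push(48) -> [48]
push(11) -> [48, 11]
peek()->11
peek()->11
pop()->11, [48]
push(42) -> [48, 42]
push(14) -> [48, 42, 14]
push(12) -> [48, 42, 14, 12]
push(33) -> [48, 42, 14, 12, 33]
push(34) -> [48, 42, 14, 12, 33, 34]

Final stack: [48, 42, 14, 12, 33, 34]


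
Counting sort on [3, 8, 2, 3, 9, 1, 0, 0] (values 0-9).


Input: [3, 8, 2, 3, 9, 1, 0, 0]
Counts: [2, 1, 1, 2, 0, 0, 0, 0, 1, 1]

Sorted: [0, 0, 1, 2, 3, 3, 8, 9]


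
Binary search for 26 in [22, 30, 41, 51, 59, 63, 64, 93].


Step 1: lo=0, hi=7, mid=3, val=51
Step 2: lo=0, hi=2, mid=1, val=30
Step 3: lo=0, hi=0, mid=0, val=22

Not found


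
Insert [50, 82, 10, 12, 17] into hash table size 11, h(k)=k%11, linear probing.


Insert 50: h=6 -> slot 6
Insert 82: h=5 -> slot 5
Insert 10: h=10 -> slot 10
Insert 12: h=1 -> slot 1
Insert 17: h=6, 1 probes -> slot 7

Table: [None, 12, None, None, None, 82, 50, 17, None, None, 10]


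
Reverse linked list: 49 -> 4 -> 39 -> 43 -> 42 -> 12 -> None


Step 1: curr=49, set curr.next=prev(None) | reversed so far: 49
Step 2: curr=4, set curr.next=prev(49) | reversed so far: 4 -> 49
Step 3: curr=39, set curr.next=prev(4) | reversed so far: 39 -> 4 -> 49
Step 4: curr=43, set curr.next=prev(39) | reversed so far: 43 -> 39 -> 4 -> 49
Step 5: curr=42, set curr.next=prev(43) | reversed so far: 42 -> 43 -> 39 -> 4 -> 49
Step 6: curr=12, set curr.next=prev(42) | reversed so far: 12 -> 42 -> 43 -> 39 -> 4 -> 49

12 -> 42 -> 43 -> 39 -> 4 -> 49 -> None


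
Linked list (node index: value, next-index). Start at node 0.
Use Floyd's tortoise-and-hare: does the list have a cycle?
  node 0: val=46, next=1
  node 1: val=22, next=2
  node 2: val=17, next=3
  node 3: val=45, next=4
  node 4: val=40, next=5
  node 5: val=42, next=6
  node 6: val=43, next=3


Floyd's tortoise (slow, +1) and hare (fast, +2):
  init: slow=0, fast=0
  step 1: slow=1, fast=2
  step 2: slow=2, fast=4
  step 3: slow=3, fast=6
  step 4: slow=4, fast=4
  slow == fast at node 4: cycle detected

Cycle: yes


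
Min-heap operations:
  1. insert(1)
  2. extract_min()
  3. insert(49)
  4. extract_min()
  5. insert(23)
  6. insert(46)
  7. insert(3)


insert(1) -> [1]
extract_min()->1, []
insert(49) -> [49]
extract_min()->49, []
insert(23) -> [23]
insert(46) -> [23, 46]
insert(3) -> [3, 46, 23]

Final heap: [3, 46, 23]


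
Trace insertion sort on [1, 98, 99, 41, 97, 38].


Initial: [1, 98, 99, 41, 97, 38]
Insert 98: [1, 98, 99, 41, 97, 38]
Insert 99: [1, 98, 99, 41, 97, 38]
Insert 41: [1, 41, 98, 99, 97, 38]
Insert 97: [1, 41, 97, 98, 99, 38]
Insert 38: [1, 38, 41, 97, 98, 99]

Sorted: [1, 38, 41, 97, 98, 99]


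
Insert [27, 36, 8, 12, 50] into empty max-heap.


Insert 27: [27]
Insert 36: [36, 27]
Insert 8: [36, 27, 8]
Insert 12: [36, 27, 8, 12]
Insert 50: [50, 36, 8, 12, 27]

Final heap: [50, 36, 8, 12, 27]


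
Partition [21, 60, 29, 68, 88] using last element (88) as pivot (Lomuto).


Pivot: 88
  21 <= 88: advance i (no swap)
  60 <= 88: advance i (no swap)
  29 <= 88: advance i (no swap)
  68 <= 88: advance i (no swap)
Place pivot at 4: [21, 60, 29, 68, 88]

Partitioned: [21, 60, 29, 68, 88]


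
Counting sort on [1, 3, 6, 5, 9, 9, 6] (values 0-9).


Input: [1, 3, 6, 5, 9, 9, 6]
Counts: [0, 1, 0, 1, 0, 1, 2, 0, 0, 2]

Sorted: [1, 3, 5, 6, 6, 9, 9]


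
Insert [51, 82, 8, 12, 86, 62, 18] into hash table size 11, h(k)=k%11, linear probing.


Insert 51: h=7 -> slot 7
Insert 82: h=5 -> slot 5
Insert 8: h=8 -> slot 8
Insert 12: h=1 -> slot 1
Insert 86: h=9 -> slot 9
Insert 62: h=7, 3 probes -> slot 10
Insert 18: h=7, 4 probes -> slot 0

Table: [18, 12, None, None, None, 82, None, 51, 8, 86, 62]


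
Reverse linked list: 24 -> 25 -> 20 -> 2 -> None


Step 1: curr=24, set curr.next=prev(None) | reversed so far: 24
Step 2: curr=25, set curr.next=prev(24) | reversed so far: 25 -> 24
Step 3: curr=20, set curr.next=prev(25) | reversed so far: 20 -> 25 -> 24
Step 4: curr=2, set curr.next=prev(20) | reversed so far: 2 -> 20 -> 25 -> 24

2 -> 20 -> 25 -> 24 -> None


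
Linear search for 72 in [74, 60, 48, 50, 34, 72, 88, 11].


i=0: 74!=72
i=1: 60!=72
i=2: 48!=72
i=3: 50!=72
i=4: 34!=72
i=5: 72==72 found!

Found at 5, 6 comps


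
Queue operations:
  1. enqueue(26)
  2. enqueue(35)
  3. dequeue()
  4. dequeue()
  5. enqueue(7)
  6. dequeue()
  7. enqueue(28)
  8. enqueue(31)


enqueue(26) -> [26]
enqueue(35) -> [26, 35]
dequeue()->26, [35]
dequeue()->35, []
enqueue(7) -> [7]
dequeue()->7, []
enqueue(28) -> [28]
enqueue(31) -> [28, 31]

Final queue: [28, 31]


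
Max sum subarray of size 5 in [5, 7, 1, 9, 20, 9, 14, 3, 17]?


[0:5]: 42
[1:6]: 46
[2:7]: 53
[3:8]: 55
[4:9]: 63

Max: 63 at [4:9]


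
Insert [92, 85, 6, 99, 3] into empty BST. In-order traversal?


Insert 92: root
Insert 85: L from 92
Insert 6: L from 92 -> L from 85
Insert 99: R from 92
Insert 3: L from 92 -> L from 85 -> L from 6

In-order: [3, 6, 85, 92, 99]


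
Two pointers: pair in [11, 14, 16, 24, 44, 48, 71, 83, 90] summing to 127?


lo=0(11)+hi=8(90)=101
lo=1(14)+hi=8(90)=104
lo=2(16)+hi=8(90)=106
lo=3(24)+hi=8(90)=114
lo=4(44)+hi=8(90)=134
lo=4(44)+hi=7(83)=127

Yes: 44+83=127


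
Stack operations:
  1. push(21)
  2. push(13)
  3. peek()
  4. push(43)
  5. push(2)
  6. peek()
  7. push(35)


push(21) -> [21]
push(13) -> [21, 13]
peek()->13
push(43) -> [21, 13, 43]
push(2) -> [21, 13, 43, 2]
peek()->2
push(35) -> [21, 13, 43, 2, 35]

Final stack: [21, 13, 43, 2, 35]


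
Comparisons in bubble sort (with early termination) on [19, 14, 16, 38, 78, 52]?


Algorithm: bubble sort (with early termination)
Input: [19, 14, 16, 38, 78, 52]
Sorted: [14, 16, 19, 38, 52, 78]

9


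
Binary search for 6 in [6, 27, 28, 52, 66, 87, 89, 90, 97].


Step 1: lo=0, hi=8, mid=4, val=66
Step 2: lo=0, hi=3, mid=1, val=27
Step 3: lo=0, hi=0, mid=0, val=6

Found at index 0


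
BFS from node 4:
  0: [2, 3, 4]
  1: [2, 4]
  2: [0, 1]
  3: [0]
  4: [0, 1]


Visit 4, enqueue [0, 1]
Visit 0, enqueue [2, 3]
Visit 1, enqueue []
Visit 2, enqueue []
Visit 3, enqueue []

BFS order: [4, 0, 1, 2, 3]


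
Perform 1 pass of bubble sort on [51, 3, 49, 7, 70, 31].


Initial: [51, 3, 49, 7, 70, 31]
Pass 1: [3, 49, 7, 51, 31, 70] (4 swaps)

After 1 pass: [3, 49, 7, 51, 31, 70]


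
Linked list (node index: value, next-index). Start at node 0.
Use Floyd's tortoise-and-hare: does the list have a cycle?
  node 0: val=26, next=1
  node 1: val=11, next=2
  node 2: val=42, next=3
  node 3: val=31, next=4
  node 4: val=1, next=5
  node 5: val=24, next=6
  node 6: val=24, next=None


Floyd's tortoise (slow, +1) and hare (fast, +2):
  init: slow=0, fast=0
  step 1: slow=1, fast=2
  step 2: slow=2, fast=4
  step 3: slow=3, fast=6
  step 4: fast -> None, no cycle

Cycle: no
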